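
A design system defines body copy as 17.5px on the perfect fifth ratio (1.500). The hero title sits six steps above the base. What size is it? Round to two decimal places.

199.34px

17.5 × 1.500⁶ = 17.5 × 11.39062 ≈ 199.34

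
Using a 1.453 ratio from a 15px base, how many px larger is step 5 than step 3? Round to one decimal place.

Step 3: 15.0 × 1.453³ = 46.014px
Step 5: 15.0 × 1.453⁵ = 97.145px
Difference: 97.145 − 46.014 = 51.131px

51.1px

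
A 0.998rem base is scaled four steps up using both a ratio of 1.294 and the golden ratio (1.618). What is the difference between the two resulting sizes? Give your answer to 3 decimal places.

4.042rem

At 1.294: 0.998 × 1.294⁴ = 2.79813rem
Golden ratio: 0.998 × 1.618⁴ = 6.83982rem
Difference: 6.83982 − 2.79813 = 4.04169rem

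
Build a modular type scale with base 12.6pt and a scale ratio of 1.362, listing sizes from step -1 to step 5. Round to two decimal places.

9.25pt, 12.60pt, 17.16pt, 23.37pt, 31.83pt, 43.36pt, 59.05pt

Step -1: 12.6 ÷ 1.362 = 9.25
Step 0: 12.6pt
Step 1: 12.6 × 1.362 = 17.16
Step 2: 12.6 × 1.362² = 23.37
Step 3: 12.6 × 1.362³ = 31.83
Step 4: 12.6 × 1.362⁴ = 43.36
Step 5: 12.6 × 1.362⁵ = 59.05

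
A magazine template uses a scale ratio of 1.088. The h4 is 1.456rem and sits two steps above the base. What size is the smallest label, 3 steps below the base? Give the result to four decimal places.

0.9550rem

1.456 ÷ 1.088⁵ = 1.456 ÷ 1.52456 ≈ 0.9550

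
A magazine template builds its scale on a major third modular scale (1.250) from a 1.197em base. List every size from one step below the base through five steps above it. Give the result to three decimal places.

Step -1: 1.197 ÷ 1.250 = 0.958
Step 0: 1.197em
Step 1: 1.197 × 1.250 = 1.496
Step 2: 1.197 × 1.250² = 1.870
Step 3: 1.197 × 1.250³ = 2.338
Step 4: 1.197 × 1.250⁴ = 2.922
Step 5: 1.197 × 1.250⁵ = 3.653

0.958em, 1.197em, 1.496em, 1.870em, 2.338em, 2.922em, 3.653em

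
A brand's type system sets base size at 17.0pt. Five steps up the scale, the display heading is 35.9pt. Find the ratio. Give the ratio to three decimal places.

1.161

The ratio satisfies 17.0 × r⁵ = 35.9, so r = (35.9 / 17.0)^(1/5).
r = 2.1118^(1/5) ≈ 1.1613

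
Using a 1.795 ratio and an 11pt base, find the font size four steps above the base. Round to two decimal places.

114.20pt

11.0 × 1.795⁴ = 11.0 × 10.38145 ≈ 114.20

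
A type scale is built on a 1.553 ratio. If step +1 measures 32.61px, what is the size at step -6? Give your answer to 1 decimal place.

1.5px

The gap is -6 − (1) = -7 steps, so the factor is 1.553^-7.
32.61 ÷ 1.553⁷ = 32.61 ÷ 21.78714 ≈ 1.497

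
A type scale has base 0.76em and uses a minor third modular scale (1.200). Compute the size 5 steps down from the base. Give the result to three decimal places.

Each step on a modular scale multiplies by the ratio, so the size n steps from the base is base × ratioⁿ.
0.76 ÷ 1.200⁵ = 0.76 ÷ 2.48832 ≈ 0.305

0.305em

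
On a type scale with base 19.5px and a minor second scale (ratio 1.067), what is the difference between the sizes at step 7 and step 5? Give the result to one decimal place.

3.7px

Step 5: 19.5 × 1.067⁵ = 26.968px
Step 7: 19.5 × 1.067⁷ = 30.703px
Difference: 30.703 − 26.968 = 3.735px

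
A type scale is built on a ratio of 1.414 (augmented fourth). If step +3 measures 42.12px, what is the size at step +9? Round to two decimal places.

42.12 × 1.414⁶ = 42.12 × 7.99275 ≈ 336.655

336.65px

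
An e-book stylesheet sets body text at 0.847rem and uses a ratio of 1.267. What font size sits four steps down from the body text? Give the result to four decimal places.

0.3287rem

0.847 ÷ 1.267⁴ = 0.847 ÷ 2.57695 ≈ 0.3287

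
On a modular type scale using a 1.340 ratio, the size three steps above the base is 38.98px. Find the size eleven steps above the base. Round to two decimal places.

The gap is 11 − (3) = 8 steps, so the factor is 1.340^8.
38.98 × 1.340⁸ = 38.98 × 10.39533 ≈ 405.210

405.21px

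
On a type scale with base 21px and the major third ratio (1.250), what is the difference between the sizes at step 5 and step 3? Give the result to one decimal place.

Step 3: 21.0 × 1.250³ = 41.016px
Step 5: 21.0 × 1.250⁵ = 64.087px
Difference: 64.087 − 41.016 = 23.071px

23.1px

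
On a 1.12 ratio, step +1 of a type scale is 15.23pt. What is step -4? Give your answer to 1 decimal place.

15.23 ÷ 1.12⁵ = 15.23 ÷ 1.76234 ≈ 8.642

8.6pt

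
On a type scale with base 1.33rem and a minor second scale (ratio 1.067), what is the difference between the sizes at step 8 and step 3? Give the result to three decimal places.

Step 3: 1.33 × 1.067³ = 1.61564rem
Step 8: 1.33 × 1.067⁸ = 2.23443rem
Difference: 2.23443 − 1.61564 = 0.61879rem

0.619rem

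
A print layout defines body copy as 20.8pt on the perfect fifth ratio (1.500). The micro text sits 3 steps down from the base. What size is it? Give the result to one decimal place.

20.8 ÷ 1.500³ = 20.8 ÷ 3.37500 ≈ 6.16

6.2pt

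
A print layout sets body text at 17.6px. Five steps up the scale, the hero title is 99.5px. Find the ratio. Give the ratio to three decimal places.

r⁵ = 99.5 / 17.6, so r = (99.5/17.6)^(1/5).
r = 5.6534^(1/5) ≈ 1.4140

1.414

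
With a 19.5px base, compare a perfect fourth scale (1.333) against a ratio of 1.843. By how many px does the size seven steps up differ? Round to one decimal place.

Perfect fourth: 19.5 × 1.333⁷ = 145.830px
At 1.843: 19.5 × 1.843⁷ = 1408.354px
Difference: 1408.354 − 145.830 = 1262.524px

1262.5px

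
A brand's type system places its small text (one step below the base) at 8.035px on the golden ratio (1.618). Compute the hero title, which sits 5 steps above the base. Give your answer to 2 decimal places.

8.035 × 1.618⁶ = 8.035 × 17.94201 ≈ 144.164

144.16px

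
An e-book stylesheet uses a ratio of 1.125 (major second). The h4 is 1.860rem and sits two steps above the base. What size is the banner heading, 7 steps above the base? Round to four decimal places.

3.3518rem

The gap is 7 − (2) = 5 steps, so the factor is 1.125^5.
1.860 × 1.125⁵ = 1.860 × 1.80203 ≈ 3.3518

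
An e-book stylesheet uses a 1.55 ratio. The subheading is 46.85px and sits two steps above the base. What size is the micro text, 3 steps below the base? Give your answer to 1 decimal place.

The gap is -3 − (2) = -5 steps, so the factor is 1.55^-5.
46.85 ÷ 1.55⁵ = 46.85 ÷ 8.94661 ≈ 5.237

5.2px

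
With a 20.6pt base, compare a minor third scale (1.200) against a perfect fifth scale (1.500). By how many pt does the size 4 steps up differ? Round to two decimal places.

Minor third: 20.6 × 1.200⁴ = 42.7162pt
Perfect fifth: 20.6 × 1.500⁴ = 104.2875pt
Difference: 104.2875 − 42.7162 = 61.5713pt

61.57pt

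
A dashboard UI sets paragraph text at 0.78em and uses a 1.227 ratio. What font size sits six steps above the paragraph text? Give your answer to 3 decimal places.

2.662em

0.78 × 1.227⁶ = 0.78 × 3.41246 ≈ 2.662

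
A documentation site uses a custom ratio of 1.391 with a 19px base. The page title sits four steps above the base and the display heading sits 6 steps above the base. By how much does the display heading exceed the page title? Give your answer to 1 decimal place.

Step 4: 19.0 × 1.391⁴ = 71.132px
Step 6: 19.0 × 1.391⁶ = 137.631px
Difference: 137.631 − 71.132 = 66.499px

66.5px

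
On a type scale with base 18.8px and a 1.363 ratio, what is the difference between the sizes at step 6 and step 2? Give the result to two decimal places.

85.61px

Step 2: 18.8 × 1.363² = 34.9261px
Step 6: 18.8 × 1.363⁶ = 120.5405px
Difference: 120.5405 − 34.9261 = 85.6144px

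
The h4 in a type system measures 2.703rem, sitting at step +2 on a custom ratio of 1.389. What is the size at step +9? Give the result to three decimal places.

26.963rem

Moving from step +2 to step +9 is 7 steps up, so multiply by r⁷.
2.703 × 1.389⁷ = 2.703 × 9.97506 ≈ 26.963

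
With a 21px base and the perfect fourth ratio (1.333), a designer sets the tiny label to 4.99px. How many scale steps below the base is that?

5

1.333ⁿ = 21 / 4.99 = 4.2084
n = ln(4.2084) / ln(1.333) = 1.4371 / 0.2874 ≈ 5.00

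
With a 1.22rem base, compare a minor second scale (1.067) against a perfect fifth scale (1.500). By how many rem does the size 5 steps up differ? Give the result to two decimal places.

7.58rem

Minor second: 1.22 × 1.067⁵ = 1.6873rem
Perfect fifth: 1.22 × 1.500⁵ = 9.2644rem
Difference: 9.2644 − 1.6873 = 7.5771rem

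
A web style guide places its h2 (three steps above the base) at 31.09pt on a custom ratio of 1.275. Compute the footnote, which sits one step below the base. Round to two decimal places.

31.09 ÷ 1.275⁴ = 31.09 ÷ 2.64266 ≈ 11.765

11.76pt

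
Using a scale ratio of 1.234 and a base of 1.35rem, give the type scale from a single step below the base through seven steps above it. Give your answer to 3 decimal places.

1.094rem, 1.350rem, 1.666rem, 2.056rem, 2.537rem, 3.130rem, 3.863rem, 4.767rem, 5.882rem

Step -1: 1.35 ÷ 1.234 = 1.094
Step 0: 1.35rem
Step 1: 1.35 × 1.234 = 1.666
Step 2: 1.35 × 1.234² = 2.056
Step 3: 1.35 × 1.234³ = 2.537
Step 4: 1.35 × 1.234⁴ = 3.130
Step 5: 1.35 × 1.234⁵ = 3.863
Step 6: 1.35 × 1.234⁶ = 4.767
Step 7: 1.35 × 1.234⁷ = 5.882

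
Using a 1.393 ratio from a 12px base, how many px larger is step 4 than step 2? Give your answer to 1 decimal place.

Step 2: 12.0 × 1.393² = 23.285px
Step 4: 12.0 × 1.393⁴ = 45.184px
Difference: 45.184 − 23.285 = 21.899px

21.9px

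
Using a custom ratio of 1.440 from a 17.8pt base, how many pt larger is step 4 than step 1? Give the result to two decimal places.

Step 1: 17.8 × 1.440 = 25.6320pt
Step 4: 17.8 × 1.440⁴ = 76.5367pt
Difference: 76.5367 − 25.6320 = 50.9047pt

50.90pt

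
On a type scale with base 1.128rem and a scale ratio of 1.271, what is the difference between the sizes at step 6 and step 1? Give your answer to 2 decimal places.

Step 1: 1.128 × 1.271 = 1.4337rem
Step 6: 1.128 × 1.271⁶ = 4.7553rem
Difference: 4.7553 − 1.4337 = 3.3216rem

3.32rem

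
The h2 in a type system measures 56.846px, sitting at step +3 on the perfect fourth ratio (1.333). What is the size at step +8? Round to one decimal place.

56.846 × 1.333⁵ = 56.846 × 4.20873 ≈ 239.249

239.2px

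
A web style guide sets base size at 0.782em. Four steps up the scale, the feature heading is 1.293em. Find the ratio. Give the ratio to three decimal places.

1.134

The ratio satisfies 0.782 × r⁴ = 1.293, so r = (1.293 / 0.782)^(1/4).
r = 1.6535^(1/4) ≈ 1.1340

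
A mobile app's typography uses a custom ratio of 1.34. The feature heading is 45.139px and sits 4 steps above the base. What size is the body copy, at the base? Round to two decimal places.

14.00px

Moving from step +4 to step +0 is 4 steps down, so divide by r⁴.
45.139 ÷ 1.34⁴ = 45.139 ÷ 3.22418 ≈ 14.000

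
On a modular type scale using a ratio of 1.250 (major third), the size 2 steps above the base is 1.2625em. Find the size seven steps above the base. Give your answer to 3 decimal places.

3.853em

1.2625 × 1.250⁵ = 1.2625 × 3.05176 ≈ 3.853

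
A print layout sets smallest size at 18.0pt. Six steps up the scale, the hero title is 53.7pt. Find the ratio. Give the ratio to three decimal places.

r⁶ = 53.7 / 18.0, so r = (53.7/18.0)^(1/6).
r = 2.9833^(1/6) ≈ 1.1998

1.200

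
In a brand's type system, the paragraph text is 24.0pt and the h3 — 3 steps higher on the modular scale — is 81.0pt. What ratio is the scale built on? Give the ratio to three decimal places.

r³ = 81.0 / 24.0, so r = (81.0/24.0)^(1/3).
r = 3.3750^(1/3) ≈ 1.5000

1.500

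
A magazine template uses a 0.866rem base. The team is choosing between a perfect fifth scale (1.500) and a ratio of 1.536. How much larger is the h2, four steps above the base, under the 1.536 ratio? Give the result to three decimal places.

0.436rem

Perfect fifth: 0.866 × 1.500⁴ = 4.38413rem
At 1.536: 0.866 × 1.536⁴ = 4.82040rem
Difference: 4.82040 − 4.38413 = 0.43627rem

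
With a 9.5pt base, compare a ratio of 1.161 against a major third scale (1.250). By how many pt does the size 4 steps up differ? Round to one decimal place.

5.9pt

At 1.161: 9.5 × 1.161⁴ = 17.260pt
Major third: 9.5 × 1.250⁴ = 23.193pt
Difference: 23.193 − 17.260 = 5.933pt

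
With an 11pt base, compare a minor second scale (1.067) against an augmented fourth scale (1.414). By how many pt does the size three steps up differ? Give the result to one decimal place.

Minor second: 11.0 × 1.067³ = 13.362pt
Augmented fourth: 11.0 × 1.414³ = 31.099pt
Difference: 31.099 − 13.362 = 17.737pt

17.7pt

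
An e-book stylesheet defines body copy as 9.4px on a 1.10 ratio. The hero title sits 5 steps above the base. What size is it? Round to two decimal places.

A modular type scale is a geometric sequence: sizeₙ = base × rⁿ.
9.4 × 1.10⁵ = 9.4 × 1.61051 ≈ 15.14

15.14px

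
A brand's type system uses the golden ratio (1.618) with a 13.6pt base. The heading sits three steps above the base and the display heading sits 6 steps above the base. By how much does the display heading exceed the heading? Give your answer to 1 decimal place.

Step 3: 13.6 × 1.618³ = 57.607pt
Step 6: 13.6 × 1.618⁶ = 244.011pt
Difference: 244.011 − 57.607 = 186.404pt

186.4pt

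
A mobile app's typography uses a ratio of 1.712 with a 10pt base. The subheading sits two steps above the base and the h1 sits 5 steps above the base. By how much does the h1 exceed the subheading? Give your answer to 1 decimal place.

117.8pt

Step 2: 10.0 × 1.712² = 29.309pt
Step 5: 10.0 × 1.712⁵ = 147.068pt
Difference: 147.068 − 29.309 = 117.759pt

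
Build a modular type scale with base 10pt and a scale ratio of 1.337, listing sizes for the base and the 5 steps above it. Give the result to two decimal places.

Step 0: 10pt
Step 1: 10.0 × 1.337 = 13.37
Step 2: 10.0 × 1.337² = 17.88
Step 3: 10.0 × 1.337³ = 23.90
Step 4: 10.0 × 1.337⁴ = 31.95
Step 5: 10.0 × 1.337⁵ = 42.72

10.00pt, 13.37pt, 17.88pt, 23.90pt, 31.95pt, 42.72pt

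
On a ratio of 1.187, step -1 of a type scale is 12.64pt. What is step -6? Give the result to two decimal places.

5.36pt

12.64 ÷ 1.187⁵ = 12.64 ÷ 2.35642 ≈ 5.364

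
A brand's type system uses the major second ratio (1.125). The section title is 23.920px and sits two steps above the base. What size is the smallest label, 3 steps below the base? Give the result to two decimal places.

13.27px

Moving from step +2 to step -3 is 5 steps down, so divide by r⁵.
23.920 ÷ 1.125⁵ = 23.920 ÷ 1.80203 ≈ 13.274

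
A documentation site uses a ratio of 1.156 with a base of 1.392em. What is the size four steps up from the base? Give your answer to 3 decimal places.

2.486em

1.392 × 1.156⁴ = 1.392 × 1.78579 ≈ 2.486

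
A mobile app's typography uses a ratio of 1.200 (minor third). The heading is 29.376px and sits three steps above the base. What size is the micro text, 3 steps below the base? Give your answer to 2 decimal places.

9.84px

The gap is -3 − (3) = -6 steps, so the factor is 1.200^-6.
29.376 ÷ 1.200⁶ = 29.376 ÷ 2.98598 ≈ 9.838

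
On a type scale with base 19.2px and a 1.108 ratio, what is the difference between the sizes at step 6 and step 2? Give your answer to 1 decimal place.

12.0px

Step 2: 19.2 × 1.108² = 23.571px
Step 6: 19.2 × 1.108⁶ = 35.525px
Difference: 35.525 − 23.571 = 11.954px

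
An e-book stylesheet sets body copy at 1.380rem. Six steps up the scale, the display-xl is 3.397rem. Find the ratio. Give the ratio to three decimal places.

1.162

r⁶ = 3.397 / 1.380, so r = (3.397/1.380)^(1/6).
r = 2.4616^(1/6) ≈ 1.1620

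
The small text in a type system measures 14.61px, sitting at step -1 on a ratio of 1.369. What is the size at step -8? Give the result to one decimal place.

1.6px

14.61 ÷ 1.369⁷ = 14.61 ÷ 9.01206 ≈ 1.621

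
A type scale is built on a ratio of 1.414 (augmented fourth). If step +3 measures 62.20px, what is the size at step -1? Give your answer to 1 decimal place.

15.6px

Moving from step +3 to step -1 is 4 steps down, so divide by r⁴.
62.20 ÷ 1.414⁴ = 62.20 ÷ 3.99758 ≈ 15.559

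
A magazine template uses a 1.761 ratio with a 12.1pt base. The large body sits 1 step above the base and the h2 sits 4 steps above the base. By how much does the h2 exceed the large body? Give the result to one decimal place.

Step 1: 12.1 × 1.761 = 21.308pt
Step 4: 12.1 × 1.761⁴ = 116.365pt
Difference: 116.365 − 21.308 = 95.057pt

95.1pt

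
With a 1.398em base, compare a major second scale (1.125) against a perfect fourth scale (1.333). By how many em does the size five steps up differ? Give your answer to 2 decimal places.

Major second: 1.398 × 1.125⁵ = 2.5192em
Perfect fourth: 1.398 × 1.333⁵ = 5.8838em
Difference: 5.8838 − 2.5192 = 3.3646em

3.36em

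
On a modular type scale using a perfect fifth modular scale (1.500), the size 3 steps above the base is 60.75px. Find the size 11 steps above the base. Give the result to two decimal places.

1556.96px

The gap is 11 − (3) = 8 steps, so the factor is 1.500^8.
60.75 × 1.500⁸ = 60.75 × 25.62891 ≈ 1556.956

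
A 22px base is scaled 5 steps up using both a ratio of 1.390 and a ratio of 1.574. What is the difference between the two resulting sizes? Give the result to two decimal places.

98.39px

At 1.390: 22.0 × 1.390⁵ = 114.1555px
At 1.574: 22.0 × 1.574⁵ = 212.5428px
Difference: 212.5428 − 114.1555 = 98.3873px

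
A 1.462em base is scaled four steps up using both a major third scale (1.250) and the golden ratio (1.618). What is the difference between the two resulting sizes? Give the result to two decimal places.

Major third: 1.462 × 1.250⁴ = 3.5693em
Golden ratio: 1.462 × 1.618⁴ = 10.0199em
Difference: 10.0199 − 3.5693 = 6.4506em

6.45em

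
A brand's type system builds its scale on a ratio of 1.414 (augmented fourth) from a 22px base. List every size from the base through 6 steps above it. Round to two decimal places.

22.00px, 31.11px, 43.99px, 62.20px, 87.95px, 124.36px, 175.84px

Step 0: 22px
Step 1: 22.0 × 1.414 = 31.11
Step 2: 22.0 × 1.414² = 43.99
Step 3: 22.0 × 1.414³ = 62.20
Step 4: 22.0 × 1.414⁴ = 87.95
Step 5: 22.0 × 1.414⁵ = 124.36
Step 6: 22.0 × 1.414⁶ = 175.84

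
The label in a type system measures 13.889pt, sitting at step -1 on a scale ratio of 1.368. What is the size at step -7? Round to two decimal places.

13.889 ÷ 1.368⁶ = 13.889 ÷ 6.55415 ≈ 2.119

2.12pt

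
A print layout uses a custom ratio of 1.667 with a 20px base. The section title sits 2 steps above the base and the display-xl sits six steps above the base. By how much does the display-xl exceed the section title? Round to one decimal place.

373.6px

Step 2: 20.0 × 1.667² = 55.578px
Step 6: 20.0 × 1.667⁶ = 429.184px
Difference: 429.184 − 55.578 = 373.606px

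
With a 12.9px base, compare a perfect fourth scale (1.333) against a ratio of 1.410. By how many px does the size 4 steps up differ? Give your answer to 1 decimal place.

10.3px

Perfect fourth: 12.9 × 1.333⁴ = 40.730px
At 1.410: 12.9 × 1.410⁴ = 50.988px
Difference: 50.988 − 40.730 = 10.258px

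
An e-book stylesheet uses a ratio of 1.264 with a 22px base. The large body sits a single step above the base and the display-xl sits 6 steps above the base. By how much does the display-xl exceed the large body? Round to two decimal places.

Step 1: 22.0 × 1.264 = 27.8080px
Step 6: 22.0 × 1.264⁶ = 89.7233px
Difference: 89.7233 − 27.8080 = 61.9153px

61.92px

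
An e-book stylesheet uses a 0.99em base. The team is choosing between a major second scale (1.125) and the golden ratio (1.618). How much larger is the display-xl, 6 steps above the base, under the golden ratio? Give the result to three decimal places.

15.756em

Major second: 0.99 × 1.125⁶ = 2.00701em
Golden ratio: 0.99 × 1.618⁶ = 17.76259em
Difference: 17.76259 − 2.00701 = 15.75558em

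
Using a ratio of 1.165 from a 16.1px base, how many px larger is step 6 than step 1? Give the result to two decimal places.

21.49px

Step 1: 16.1 × 1.165 = 18.7565px
Step 6: 16.1 × 1.165⁶ = 40.2514px
Difference: 40.2514 − 18.7565 = 21.4949px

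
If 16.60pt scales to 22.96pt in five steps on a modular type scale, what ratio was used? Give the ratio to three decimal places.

The ratio satisfies 16.60 × r⁵ = 22.96, so r = (22.96 / 16.60)^(1/5).
r = 1.3831^(1/5) ≈ 1.0670

1.067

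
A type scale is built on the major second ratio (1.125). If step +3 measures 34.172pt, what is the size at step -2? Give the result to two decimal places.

34.172 ÷ 1.125⁵ = 34.172 ÷ 1.80203 ≈ 18.963

18.96pt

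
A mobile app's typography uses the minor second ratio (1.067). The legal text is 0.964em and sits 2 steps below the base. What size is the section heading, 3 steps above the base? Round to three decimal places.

1.333em

Moving from step -2 to step +3 is 5 steps up, so multiply by r⁵.
0.964 × 1.067⁵ = 0.964 × 1.38300 ≈ 1.333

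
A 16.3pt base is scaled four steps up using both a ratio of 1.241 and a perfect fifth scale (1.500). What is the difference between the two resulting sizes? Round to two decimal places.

At 1.241: 16.3 × 1.241⁴ = 38.6611pt
Perfect fifth: 16.3 × 1.500⁴ = 82.5187pt
Difference: 82.5187 − 38.6611 = 43.8576pt

43.86pt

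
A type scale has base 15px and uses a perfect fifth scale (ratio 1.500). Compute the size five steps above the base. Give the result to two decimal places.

113.91px

15.0 × 1.500⁵ = 15.0 × 7.59375 ≈ 113.91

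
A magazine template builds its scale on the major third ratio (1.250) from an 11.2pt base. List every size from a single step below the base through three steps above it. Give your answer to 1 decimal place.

9.0pt, 11.2pt, 14.0pt, 17.5pt, 21.9pt

Step -1: 11.2 ÷ 1.250 = 9.0
Step 0: 11.2pt
Step 1: 11.2 × 1.250 = 14.0
Step 2: 11.2 × 1.250² = 17.5
Step 3: 11.2 × 1.250³ = 21.9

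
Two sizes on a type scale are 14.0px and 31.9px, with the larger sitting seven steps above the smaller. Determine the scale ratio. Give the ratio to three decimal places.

1.125

r⁷ = 31.9 / 14.0, so r = (31.9/14.0)^(1/7).
r = 2.2786^(1/7) ≈ 1.1249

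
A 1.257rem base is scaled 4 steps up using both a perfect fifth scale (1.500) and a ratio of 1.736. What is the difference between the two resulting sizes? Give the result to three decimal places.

5.053rem

Perfect fifth: 1.257 × 1.500⁴ = 6.36356rem
At 1.736: 1.257 × 1.736⁴ = 11.41653rem
Difference: 11.41653 − 6.36356 = 5.05297rem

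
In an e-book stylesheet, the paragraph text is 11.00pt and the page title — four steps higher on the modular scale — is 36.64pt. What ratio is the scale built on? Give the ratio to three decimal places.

r⁴ = 36.64 / 11.00, so r = (36.64/11.00)^(1/4).
r = 3.3309^(1/4) ≈ 1.3510

1.351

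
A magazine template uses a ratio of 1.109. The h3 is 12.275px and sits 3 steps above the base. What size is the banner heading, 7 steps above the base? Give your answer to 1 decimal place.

12.275 × 1.109⁴ = 12.275 × 1.51261 ≈ 18.567

18.6px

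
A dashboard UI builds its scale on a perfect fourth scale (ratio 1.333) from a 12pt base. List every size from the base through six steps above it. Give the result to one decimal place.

Step 0: 12pt
Step 1: 12.0 × 1.333 = 16.0
Step 2: 12.0 × 1.333² = 21.3
Step 3: 12.0 × 1.333³ = 28.4
Step 4: 12.0 × 1.333⁴ = 37.9
Step 5: 12.0 × 1.333⁵ = 50.5
Step 6: 12.0 × 1.333⁶ = 67.3

12.0pt, 16.0pt, 21.3pt, 28.4pt, 37.9pt, 50.5pt, 67.3pt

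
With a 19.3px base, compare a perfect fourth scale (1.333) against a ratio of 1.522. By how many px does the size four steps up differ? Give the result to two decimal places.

Perfect fourth: 19.3 × 1.333⁴ = 60.9366px
At 1.522: 19.3 × 1.522⁴ = 103.5657px
Difference: 103.5657 − 60.9366 = 42.6291px

42.63px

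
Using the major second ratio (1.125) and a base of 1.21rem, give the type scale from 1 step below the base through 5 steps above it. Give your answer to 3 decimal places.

1.076rem, 1.210rem, 1.361rem, 1.531rem, 1.723rem, 1.938rem, 2.180rem

Step -1: 1.21 ÷ 1.125 = 1.076
Step 0: 1.21rem
Step 1: 1.21 × 1.125 = 1.361
Step 2: 1.21 × 1.125² = 1.531
Step 3: 1.21 × 1.125³ = 1.723
Step 4: 1.21 × 1.125⁴ = 1.938
Step 5: 1.21 × 1.125⁵ = 2.180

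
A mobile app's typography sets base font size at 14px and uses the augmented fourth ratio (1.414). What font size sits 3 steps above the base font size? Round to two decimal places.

14.0 × 1.414³ = 14.0 × 2.82715 ≈ 39.58

39.58px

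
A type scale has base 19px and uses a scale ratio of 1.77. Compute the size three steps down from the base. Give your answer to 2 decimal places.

3.43px

Each step on a modular scale multiplies by the ratio, so the size n steps from the base is base × ratioⁿ.
19.0 ÷ 1.77³ = 19.0 ÷ 5.54523 ≈ 3.43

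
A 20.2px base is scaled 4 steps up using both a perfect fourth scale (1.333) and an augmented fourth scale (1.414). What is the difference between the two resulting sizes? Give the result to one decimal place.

17.0px

Perfect fourth: 20.2 × 1.333⁴ = 63.778px
Augmented fourth: 20.2 × 1.414⁴ = 80.751px
Difference: 80.751 − 63.778 = 16.973px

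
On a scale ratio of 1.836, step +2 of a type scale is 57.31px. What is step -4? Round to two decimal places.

Moving from step +2 to step -4 is 6 steps down, so divide by r⁶.
57.31 ÷ 1.836⁶ = 57.31 ÷ 38.30329 ≈ 1.496

1.50px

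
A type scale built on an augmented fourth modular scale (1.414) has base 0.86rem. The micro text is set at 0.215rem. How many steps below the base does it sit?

4

1.414ⁿ = 0.86 / 0.215 = 4.0000
n = ln(4.0000) / ln(1.414) = 1.3863 / 0.3464 ≈ 4.00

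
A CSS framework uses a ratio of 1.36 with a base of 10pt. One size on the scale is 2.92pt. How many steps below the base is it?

1.36ⁿ = 10 / 2.92 = 3.4247
n = ln(3.4247) / ln(1.36) = 1.2310 / 0.3075 ≈ 4.00

4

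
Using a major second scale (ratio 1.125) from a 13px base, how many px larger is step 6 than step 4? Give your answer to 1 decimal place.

Step 4: 13.0 × 1.125⁴ = 20.823px
Step 6: 13.0 × 1.125⁶ = 26.355px
Difference: 26.355 − 20.823 = 5.532px

5.5px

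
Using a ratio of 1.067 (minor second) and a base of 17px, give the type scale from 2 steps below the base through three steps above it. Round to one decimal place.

14.9px, 15.9px, 17.0px, 18.1px, 19.4px, 20.7px

Step -2: 17.0 ÷ 1.067² = 14.9
Step -1: 17.0 ÷ 1.067 = 15.9
Step 0: 17px
Step 1: 17.0 × 1.067 = 18.1
Step 2: 17.0 × 1.067² = 19.4
Step 3: 17.0 × 1.067³ = 20.7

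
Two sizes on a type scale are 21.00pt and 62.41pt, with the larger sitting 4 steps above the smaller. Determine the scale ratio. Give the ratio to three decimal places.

The ratio satisfies 21.00 × r⁴ = 62.41, so r = (62.41 / 21.00)^(1/4).
r = 2.9719^(1/4) ≈ 1.3130

1.313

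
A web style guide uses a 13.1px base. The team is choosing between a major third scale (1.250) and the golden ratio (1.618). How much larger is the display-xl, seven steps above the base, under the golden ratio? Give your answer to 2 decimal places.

317.83px

Major third: 13.1 × 1.250⁷ = 62.4657px
Golden ratio: 13.1 × 1.618⁷ = 380.2953px
Difference: 380.2953 − 62.4657 = 317.8296px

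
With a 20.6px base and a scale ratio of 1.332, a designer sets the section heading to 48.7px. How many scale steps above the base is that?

3

1.332ⁿ = 48.7 / 20.6 = 2.3641
n = ln(2.3641) / ln(1.332) = 0.8604 / 0.2867 ≈ 3.00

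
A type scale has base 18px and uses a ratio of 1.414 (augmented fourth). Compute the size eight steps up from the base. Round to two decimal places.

Every step multiplies by the scale ratio.
18.0 × 1.414⁸ = 18.0 × 15.98068 ≈ 287.65

287.65px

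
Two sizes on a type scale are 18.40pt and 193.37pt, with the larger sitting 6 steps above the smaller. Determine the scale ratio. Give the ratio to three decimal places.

1.480

r⁶ = 193.37 / 18.40, so r = (193.37/18.40)^(1/6).
r = 10.5092^(1/6) ≈ 1.4800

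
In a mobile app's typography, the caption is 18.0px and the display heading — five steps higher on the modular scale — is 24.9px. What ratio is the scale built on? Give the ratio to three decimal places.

1.067

The ratio satisfies 18.0 × r⁵ = 24.9, so r = (24.9 / 18.0)^(1/5).
r = 1.3833^(1/5) ≈ 1.0671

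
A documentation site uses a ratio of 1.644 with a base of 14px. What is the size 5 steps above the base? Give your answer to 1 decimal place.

14.0 × 1.644⁵ = 14.0 × 12.00906 ≈ 168.13

168.1px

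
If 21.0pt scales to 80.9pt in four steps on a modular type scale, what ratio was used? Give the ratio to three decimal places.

The ratio satisfies 21.0 × r⁴ = 80.9, so r = (80.9 / 21.0)^(1/4).
r = 3.8524^(1/4) ≈ 1.4010

1.401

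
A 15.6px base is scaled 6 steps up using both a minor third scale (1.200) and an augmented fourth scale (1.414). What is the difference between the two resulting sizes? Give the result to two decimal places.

78.11px

Minor third: 15.6 × 1.200⁶ = 46.5814px
Augmented fourth: 15.6 × 1.414⁶ = 124.6870px
Difference: 124.6870 − 46.5814 = 78.1056px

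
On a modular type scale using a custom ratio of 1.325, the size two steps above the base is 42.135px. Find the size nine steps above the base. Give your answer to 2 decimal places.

Moving from step +2 to step +9 is 7 steps up, so multiply by r⁷.
42.135 × 1.325⁷ = 42.135 × 7.16987 ≈ 302.102

302.10px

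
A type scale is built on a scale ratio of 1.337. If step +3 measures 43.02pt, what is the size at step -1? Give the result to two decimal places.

43.02 ÷ 1.337⁴ = 43.02 ÷ 3.19540 ≈ 13.463

13.46pt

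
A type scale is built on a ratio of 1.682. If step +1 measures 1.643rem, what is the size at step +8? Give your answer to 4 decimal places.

1.643 × 1.682⁷ = 1.643 × 38.08745 ≈ 62.5777

62.5777rem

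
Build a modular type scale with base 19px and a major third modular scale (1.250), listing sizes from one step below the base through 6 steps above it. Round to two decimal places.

Step -1: 19.0 ÷ 1.250 = 15.20
Step 0: 19px
Step 1: 19.0 × 1.250 = 23.75
Step 2: 19.0 × 1.250² = 29.69
Step 3: 19.0 × 1.250³ = 37.11
Step 4: 19.0 × 1.250⁴ = 46.39
Step 5: 19.0 × 1.250⁵ = 57.98
Step 6: 19.0 × 1.250⁶ = 72.48

15.20px, 19.00px, 23.75px, 29.69px, 37.11px, 46.39px, 57.98px, 72.48px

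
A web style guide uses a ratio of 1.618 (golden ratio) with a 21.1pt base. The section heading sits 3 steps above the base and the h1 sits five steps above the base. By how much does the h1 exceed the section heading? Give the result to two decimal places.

Step 3: 21.1 × 1.618³ = 89.3754pt
Step 5: 21.1 × 1.618⁵ = 233.9780pt
Difference: 233.9780 − 89.3754 = 144.6026pt

144.60pt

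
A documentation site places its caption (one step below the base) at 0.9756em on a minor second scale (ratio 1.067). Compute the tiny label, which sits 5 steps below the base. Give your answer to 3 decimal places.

0.753em

0.9756 ÷ 1.067⁴ = 0.9756 ÷ 1.29616 ≈ 0.753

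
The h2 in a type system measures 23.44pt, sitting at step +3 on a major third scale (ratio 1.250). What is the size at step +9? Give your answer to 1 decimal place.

89.4pt

The gap is 9 − (3) = 6 steps, so the factor is 1.250^6.
23.44 × 1.250⁶ = 23.44 × 3.81470 ≈ 89.417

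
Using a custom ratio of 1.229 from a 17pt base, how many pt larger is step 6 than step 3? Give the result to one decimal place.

Step 3: 17.0 × 1.229³ = 31.558pt
Step 6: 17.0 × 1.229⁶ = 58.581pt
Difference: 58.581 − 31.558 = 27.023pt

27.0pt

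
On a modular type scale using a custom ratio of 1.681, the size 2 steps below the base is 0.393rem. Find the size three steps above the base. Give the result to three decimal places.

5.275rem

Moving from step -2 to step +3 is 5 steps up, so multiply by r⁵.
0.393 × 1.681⁵ = 0.393 × 13.42266 ≈ 5.275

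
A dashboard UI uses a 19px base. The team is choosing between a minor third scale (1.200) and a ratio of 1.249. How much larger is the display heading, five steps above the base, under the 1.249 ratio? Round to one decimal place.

10.5px

Minor third: 19.0 × 1.200⁵ = 47.278px
At 1.249: 19.0 × 1.249⁵ = 57.752px
Difference: 57.752 − 47.278 = 10.474px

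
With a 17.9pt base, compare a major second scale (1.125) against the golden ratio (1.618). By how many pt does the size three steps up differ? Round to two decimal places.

Major second: 17.9 × 1.125³ = 25.4865pt
Golden ratio: 17.9 × 1.618³ = 75.8208pt
Difference: 75.8208 − 25.4865 = 50.3343pt

50.33pt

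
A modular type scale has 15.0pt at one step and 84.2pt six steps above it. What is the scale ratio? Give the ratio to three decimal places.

1.333

The ratio satisfies 15.0 × r⁶ = 84.2, so r = (84.2 / 15.0)^(1/6).
r = 5.6133^(1/6) ≈ 1.3331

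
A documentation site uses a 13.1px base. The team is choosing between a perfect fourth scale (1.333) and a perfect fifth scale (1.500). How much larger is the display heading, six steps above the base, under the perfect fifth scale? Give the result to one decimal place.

75.7px

Perfect fourth: 13.1 × 1.333⁶ = 73.494px
Perfect fifth: 13.1 × 1.500⁶ = 149.217px
Difference: 149.217 − 73.494 = 75.723px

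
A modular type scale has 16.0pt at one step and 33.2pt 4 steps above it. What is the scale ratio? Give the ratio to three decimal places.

r⁴ = 33.2 / 16.0, so r = (33.2/16.0)^(1/4).
r = 2.0750^(1/4) ≈ 1.2002

1.200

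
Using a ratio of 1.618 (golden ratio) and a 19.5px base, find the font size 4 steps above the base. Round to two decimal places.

19.5 × 1.618⁴ = 19.5 × 6.85353 ≈ 133.64

133.64px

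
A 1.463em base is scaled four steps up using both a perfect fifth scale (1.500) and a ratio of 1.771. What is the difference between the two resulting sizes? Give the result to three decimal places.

Perfect fifth: 1.463 × 1.500⁴ = 7.40644em
At 1.771: 1.463 × 1.771⁴ = 14.39191em
Difference: 14.39191 − 7.40644 = 6.98547em

6.985em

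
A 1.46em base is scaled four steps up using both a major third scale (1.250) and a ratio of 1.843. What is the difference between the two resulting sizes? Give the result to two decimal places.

Major third: 1.46 × 1.250⁴ = 3.5645em
At 1.843: 1.46 × 1.843⁴ = 16.8443em
Difference: 16.8443 − 3.5645 = 13.2798em

13.28em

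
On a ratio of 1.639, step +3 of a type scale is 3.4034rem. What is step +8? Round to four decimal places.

40.2539rem

Moving from step +3 to step +8 is 5 steps up, so multiply by r⁵.
3.4034 × 1.639⁵ = 3.4034 × 11.82755 ≈ 40.2539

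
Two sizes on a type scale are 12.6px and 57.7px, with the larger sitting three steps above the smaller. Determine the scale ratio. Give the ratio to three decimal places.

1.661

r³ = 57.7 / 12.6, so r = (57.7/12.6)^(1/3).
r = 4.5794^(1/3) ≈ 1.6606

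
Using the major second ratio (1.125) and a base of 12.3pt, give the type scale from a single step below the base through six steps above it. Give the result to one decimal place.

Step -1: 12.3 ÷ 1.125 = 10.9
Step 0: 12.3pt
Step 1: 12.3 × 1.125 = 13.8
Step 2: 12.3 × 1.125² = 15.6
Step 3: 12.3 × 1.125³ = 17.5
Step 4: 12.3 × 1.125⁴ = 19.7
Step 5: 12.3 × 1.125⁵ = 22.2
Step 6: 12.3 × 1.125⁶ = 24.9

10.9pt, 12.3pt, 13.8pt, 15.6pt, 17.5pt, 19.7pt, 22.2pt, 24.9pt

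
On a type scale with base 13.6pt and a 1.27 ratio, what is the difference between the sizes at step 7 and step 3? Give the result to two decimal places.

Step 3: 13.6 × 1.27³ = 27.8580pt
Step 7: 13.6 × 1.27⁷ = 72.4711pt
Difference: 72.4711 − 27.8580 = 44.6131pt

44.61pt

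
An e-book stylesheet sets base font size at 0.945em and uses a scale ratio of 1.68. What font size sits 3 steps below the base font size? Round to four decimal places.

Each step on a modular scale multiplies by the ratio, so the size n steps from the base is base × ratioⁿ.
0.945 ÷ 1.68³ = 0.945 ÷ 4.74163 ≈ 0.1993

0.1993em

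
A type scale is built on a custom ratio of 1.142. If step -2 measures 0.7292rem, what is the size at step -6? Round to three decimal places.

0.429rem

The gap is -6 − (-2) = -4 steps, so the factor is 1.142^-4.
0.7292 ÷ 1.142⁴ = 0.7292 ÷ 1.70084 ≈ 0.429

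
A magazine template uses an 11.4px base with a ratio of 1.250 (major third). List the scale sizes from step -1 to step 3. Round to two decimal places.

9.12px, 11.40px, 14.25px, 17.81px, 22.27px

Step -1: 11.4 ÷ 1.250 = 9.12
Step 0: 11.4px
Step 1: 11.4 × 1.250 = 14.25
Step 2: 11.4 × 1.250² = 17.81
Step 3: 11.4 × 1.250³ = 22.27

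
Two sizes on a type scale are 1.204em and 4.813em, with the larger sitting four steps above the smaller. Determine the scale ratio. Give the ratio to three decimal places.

1.414

r⁴ = 4.813 / 1.204, so r = (4.813/1.204)^(1/4).
r = 3.9975^(1/4) ≈ 1.4140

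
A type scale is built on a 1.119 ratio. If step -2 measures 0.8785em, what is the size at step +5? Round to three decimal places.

0.8785 × 1.119⁷ = 0.8785 × 2.19690 ≈ 1.930

1.930em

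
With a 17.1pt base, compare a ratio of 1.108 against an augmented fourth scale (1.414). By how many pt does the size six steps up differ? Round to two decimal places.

105.04pt

At 1.108: 17.1 × 1.108⁶ = 31.6399pt
Augmented fourth: 17.1 × 1.414⁶ = 136.6761pt
Difference: 136.6761 − 31.6399 = 105.0362pt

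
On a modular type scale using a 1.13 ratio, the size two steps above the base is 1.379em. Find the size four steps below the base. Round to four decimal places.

0.6624em

Moving from step +2 to step -4 is 6 steps down, so divide by r⁶.
1.379 ÷ 1.13⁶ = 1.379 ÷ 2.08195 ≈ 0.6624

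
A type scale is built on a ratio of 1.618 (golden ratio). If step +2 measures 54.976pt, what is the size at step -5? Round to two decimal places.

54.976 ÷ 1.618⁷ = 54.976 ÷ 29.03017 ≈ 1.894

1.89pt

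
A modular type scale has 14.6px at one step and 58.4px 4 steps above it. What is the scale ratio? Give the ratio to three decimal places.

1.414

The ratio satisfies 14.6 × r⁴ = 58.4, so r = (58.4 / 14.6)^(1/4).
r = 4.0000^(1/4) ≈ 1.4142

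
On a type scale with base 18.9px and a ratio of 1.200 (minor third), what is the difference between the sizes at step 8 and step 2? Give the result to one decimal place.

Step 2: 18.9 × 1.200² = 27.216px
Step 8: 18.9 × 1.200⁸ = 81.267px
Difference: 81.267 − 27.216 = 54.051px

54.1px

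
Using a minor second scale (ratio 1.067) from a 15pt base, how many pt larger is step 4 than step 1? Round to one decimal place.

Step 1: 15.0 × 1.067 = 16.005pt
Step 4: 15.0 × 1.067⁴ = 19.442pt
Difference: 19.442 − 16.005 = 3.437pt

3.4pt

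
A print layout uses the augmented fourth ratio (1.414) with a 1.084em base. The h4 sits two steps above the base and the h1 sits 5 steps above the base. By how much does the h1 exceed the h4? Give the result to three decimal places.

3.960em

Step 2: 1.084 × 1.414² = 2.16735em
Step 5: 1.084 × 1.414⁵ = 6.12740em
Difference: 6.12740 − 2.16735 = 3.96005em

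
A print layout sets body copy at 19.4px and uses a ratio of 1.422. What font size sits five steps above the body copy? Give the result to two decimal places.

Every step multiplies by the scale ratio.
19.4 × 1.422⁵ = 19.4 × 5.81431 ≈ 112.80

112.80px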